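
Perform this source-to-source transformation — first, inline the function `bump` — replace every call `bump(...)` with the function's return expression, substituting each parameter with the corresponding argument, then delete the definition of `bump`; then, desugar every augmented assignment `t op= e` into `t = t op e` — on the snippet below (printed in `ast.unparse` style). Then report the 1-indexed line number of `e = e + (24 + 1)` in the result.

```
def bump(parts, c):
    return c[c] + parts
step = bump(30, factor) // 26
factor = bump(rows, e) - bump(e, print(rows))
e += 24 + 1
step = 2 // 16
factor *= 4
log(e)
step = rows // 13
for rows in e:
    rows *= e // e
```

3

Transformed code:
step = (factor[factor] + 30) // 26
factor = e[e] + rows - (print(rows)[print(rows)] + e)
e = e + (24 + 1)
step = 2 // 16
factor = factor * 4
log(e)
step = rows // 13
for rows in e:
    rows = rows * (e // e)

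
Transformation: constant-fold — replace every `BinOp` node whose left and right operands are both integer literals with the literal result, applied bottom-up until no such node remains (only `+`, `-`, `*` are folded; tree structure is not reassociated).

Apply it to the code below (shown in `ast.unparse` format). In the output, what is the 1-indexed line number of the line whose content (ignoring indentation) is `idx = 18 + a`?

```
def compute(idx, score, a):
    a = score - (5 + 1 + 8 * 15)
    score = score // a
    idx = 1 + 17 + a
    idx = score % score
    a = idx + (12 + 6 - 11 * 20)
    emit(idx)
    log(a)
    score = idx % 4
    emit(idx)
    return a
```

Transformed code:
def compute(idx, score, a):
    a = score - 126
    score = score // a
    idx = 18 + a
    idx = score % score
    a = idx + -202
    emit(idx)
    log(a)
    score = idx % 4
    emit(idx)
    return a

4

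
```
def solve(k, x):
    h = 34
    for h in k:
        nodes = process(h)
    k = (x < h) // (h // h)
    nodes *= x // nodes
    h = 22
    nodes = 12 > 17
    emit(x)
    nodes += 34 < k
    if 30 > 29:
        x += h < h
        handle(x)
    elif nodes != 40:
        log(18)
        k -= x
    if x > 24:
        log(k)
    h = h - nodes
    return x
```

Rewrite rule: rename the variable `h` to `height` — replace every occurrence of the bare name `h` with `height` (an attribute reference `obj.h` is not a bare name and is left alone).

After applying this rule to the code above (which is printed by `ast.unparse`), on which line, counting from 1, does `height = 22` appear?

7

Transformed code:
def solve(k, x):
    height = 34
    for height in k:
        nodes = process(height)
    k = (x < height) // (height // height)
    nodes *= x // nodes
    height = 22
    nodes = 12 > 17
    emit(x)
    nodes += 34 < k
    if 30 > 29:
        x += height < height
        handle(x)
    elif nodes != 40:
        log(18)
        k -= x
    if x > 24:
        log(k)
    height = height - nodes
    return x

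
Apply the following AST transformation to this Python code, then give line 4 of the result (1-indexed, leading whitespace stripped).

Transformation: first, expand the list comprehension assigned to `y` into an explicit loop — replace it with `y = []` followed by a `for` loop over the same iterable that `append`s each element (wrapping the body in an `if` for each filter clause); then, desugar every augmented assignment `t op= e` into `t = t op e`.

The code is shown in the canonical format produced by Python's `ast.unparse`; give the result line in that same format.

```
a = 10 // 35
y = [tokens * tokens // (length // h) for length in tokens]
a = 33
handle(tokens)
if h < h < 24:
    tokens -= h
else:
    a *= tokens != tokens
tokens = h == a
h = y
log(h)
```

y.append(tokens * tokens // (length // h))

Transformed code:
a = 10 // 35
y = []
for length in tokens:
    y.append(tokens * tokens // (length // h))
a = 33
handle(tokens)
if h < h < 24:
    tokens = tokens - h
else:
    a = a * (tokens != tokens)
tokens = h == a
h = y
log(h)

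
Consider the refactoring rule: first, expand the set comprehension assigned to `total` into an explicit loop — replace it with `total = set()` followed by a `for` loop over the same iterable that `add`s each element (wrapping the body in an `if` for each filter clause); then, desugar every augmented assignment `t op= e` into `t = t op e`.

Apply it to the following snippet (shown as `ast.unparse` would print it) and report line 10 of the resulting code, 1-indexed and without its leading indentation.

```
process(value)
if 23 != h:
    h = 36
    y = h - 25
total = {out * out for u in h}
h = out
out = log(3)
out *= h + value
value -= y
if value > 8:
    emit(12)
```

Transformed code:
process(value)
if 23 != h:
    h = 36
    y = h - 25
total = set()
for u in h:
    total.add(out * out)
h = out
out = log(3)
out = out * (h + value)
value = value - y
if value > 8:
    emit(12)

out = out * (h + value)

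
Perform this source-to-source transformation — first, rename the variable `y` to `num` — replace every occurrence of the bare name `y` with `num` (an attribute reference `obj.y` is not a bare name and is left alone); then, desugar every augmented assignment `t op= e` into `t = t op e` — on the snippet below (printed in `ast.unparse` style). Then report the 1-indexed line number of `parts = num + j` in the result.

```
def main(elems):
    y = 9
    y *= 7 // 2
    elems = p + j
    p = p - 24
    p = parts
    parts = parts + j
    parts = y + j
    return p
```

Transformed code:
def main(elems):
    num = 9
    num = num * (7 // 2)
    elems = p + j
    p = p - 24
    p = parts
    parts = parts + j
    parts = num + j
    return p

8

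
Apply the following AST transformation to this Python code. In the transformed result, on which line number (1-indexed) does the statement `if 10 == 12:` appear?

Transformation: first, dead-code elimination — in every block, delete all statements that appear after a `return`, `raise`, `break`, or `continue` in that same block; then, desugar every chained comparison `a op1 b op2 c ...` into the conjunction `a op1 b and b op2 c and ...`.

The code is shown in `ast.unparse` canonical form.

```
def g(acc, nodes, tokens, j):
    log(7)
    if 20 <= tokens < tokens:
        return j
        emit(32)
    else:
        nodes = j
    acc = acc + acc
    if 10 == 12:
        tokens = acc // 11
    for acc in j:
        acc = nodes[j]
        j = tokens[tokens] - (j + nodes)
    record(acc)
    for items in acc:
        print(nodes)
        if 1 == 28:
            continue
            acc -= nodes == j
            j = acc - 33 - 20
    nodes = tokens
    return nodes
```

Transformed code:
def g(acc, nodes, tokens, j):
    log(7)
    if 20 <= tokens and tokens < tokens:
        return j
    else:
        nodes = j
    acc = acc + acc
    if 10 == 12:
        tokens = acc // 11
    for acc in j:
        acc = nodes[j]
        j = tokens[tokens] - (j + nodes)
    record(acc)
    for items in acc:
        print(nodes)
        if 1 == 28:
            continue
    nodes = tokens
    return nodes

8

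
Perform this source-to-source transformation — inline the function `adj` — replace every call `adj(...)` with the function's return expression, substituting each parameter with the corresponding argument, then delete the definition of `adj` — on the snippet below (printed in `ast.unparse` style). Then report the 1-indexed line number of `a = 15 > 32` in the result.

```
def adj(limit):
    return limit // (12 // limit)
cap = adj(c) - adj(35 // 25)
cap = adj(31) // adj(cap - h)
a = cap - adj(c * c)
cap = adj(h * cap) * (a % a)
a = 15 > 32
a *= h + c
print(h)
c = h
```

Transformed code:
cap = c // (12 // c) - 35 // 25 // (12 // (35 // 25))
cap = 31 // (12 // 31) // ((cap - h) // (12 // (cap - h)))
a = cap - c * c // (12 // (c * c))
cap = h * cap // (12 // (h * cap)) * (a % a)
a = 15 > 32
a *= h + c
print(h)
c = h

5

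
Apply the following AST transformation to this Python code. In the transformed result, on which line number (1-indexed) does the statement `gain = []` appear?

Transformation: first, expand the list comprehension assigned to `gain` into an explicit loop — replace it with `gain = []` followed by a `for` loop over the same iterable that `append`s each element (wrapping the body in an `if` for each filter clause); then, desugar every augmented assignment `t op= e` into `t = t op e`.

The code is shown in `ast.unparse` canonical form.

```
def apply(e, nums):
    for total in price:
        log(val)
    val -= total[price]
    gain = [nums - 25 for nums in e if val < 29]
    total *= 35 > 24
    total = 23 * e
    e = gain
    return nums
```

Transformed code:
def apply(e, nums):
    for total in price:
        log(val)
    val = val - total[price]
    gain = []
    for nums in e:
        if val < 29:
            gain.append(nums - 25)
    total = total * (35 > 24)
    total = 23 * e
    e = gain
    return nums

5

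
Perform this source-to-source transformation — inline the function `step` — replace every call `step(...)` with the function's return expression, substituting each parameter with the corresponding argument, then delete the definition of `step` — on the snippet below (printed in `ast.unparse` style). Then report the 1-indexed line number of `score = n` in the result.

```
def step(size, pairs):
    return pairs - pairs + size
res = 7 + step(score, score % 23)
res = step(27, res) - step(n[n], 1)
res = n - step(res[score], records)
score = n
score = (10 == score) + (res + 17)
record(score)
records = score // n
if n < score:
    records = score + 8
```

4

Transformed code:
res = 7 + (score % 23 - score % 23 + score)
res = res - res + 27 - (1 - 1 + n[n])
res = n - (records - records + res[score])
score = n
score = (10 == score) + (res + 17)
record(score)
records = score // n
if n < score:
    records = score + 8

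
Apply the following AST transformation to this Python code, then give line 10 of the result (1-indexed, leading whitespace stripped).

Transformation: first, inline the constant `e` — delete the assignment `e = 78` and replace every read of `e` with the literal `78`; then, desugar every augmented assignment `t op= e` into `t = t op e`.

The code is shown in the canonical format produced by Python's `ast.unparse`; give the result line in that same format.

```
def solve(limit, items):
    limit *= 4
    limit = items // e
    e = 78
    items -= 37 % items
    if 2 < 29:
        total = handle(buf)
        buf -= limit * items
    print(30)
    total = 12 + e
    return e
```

Transformed code:
def solve(limit, items):
    limit = limit * 4
    limit = items // 78
    items = items - 37 % items
    if 2 < 29:
        total = handle(buf)
        buf = buf - limit * items
    print(30)
    total = 12 + 78
    return 78

return 78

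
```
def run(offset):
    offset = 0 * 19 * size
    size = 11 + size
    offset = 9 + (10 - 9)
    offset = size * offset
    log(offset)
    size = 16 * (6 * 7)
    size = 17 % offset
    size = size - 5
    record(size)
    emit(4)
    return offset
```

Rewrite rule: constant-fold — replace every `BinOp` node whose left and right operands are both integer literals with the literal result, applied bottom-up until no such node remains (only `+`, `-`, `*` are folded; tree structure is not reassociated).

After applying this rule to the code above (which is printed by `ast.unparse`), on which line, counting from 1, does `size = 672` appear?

7

Transformed code:
def run(offset):
    offset = 0 * size
    size = 11 + size
    offset = 10
    offset = size * offset
    log(offset)
    size = 672
    size = 17 % offset
    size = size - 5
    record(size)
    emit(4)
    return offset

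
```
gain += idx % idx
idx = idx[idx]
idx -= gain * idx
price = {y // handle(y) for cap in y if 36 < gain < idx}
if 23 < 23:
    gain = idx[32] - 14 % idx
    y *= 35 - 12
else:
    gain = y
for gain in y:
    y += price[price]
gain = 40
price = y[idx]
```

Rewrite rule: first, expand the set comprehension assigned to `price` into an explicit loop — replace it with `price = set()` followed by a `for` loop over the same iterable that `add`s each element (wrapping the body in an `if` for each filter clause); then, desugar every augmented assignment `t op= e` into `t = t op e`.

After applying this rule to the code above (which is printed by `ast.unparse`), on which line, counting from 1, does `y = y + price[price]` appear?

14

Transformed code:
gain = gain + idx % idx
idx = idx[idx]
idx = idx - gain * idx
price = set()
for cap in y:
    if 36 < gain < idx:
        price.add(y // handle(y))
if 23 < 23:
    gain = idx[32] - 14 % idx
    y = y * (35 - 12)
else:
    gain = y
for gain in y:
    y = y + price[price]
gain = 40
price = y[idx]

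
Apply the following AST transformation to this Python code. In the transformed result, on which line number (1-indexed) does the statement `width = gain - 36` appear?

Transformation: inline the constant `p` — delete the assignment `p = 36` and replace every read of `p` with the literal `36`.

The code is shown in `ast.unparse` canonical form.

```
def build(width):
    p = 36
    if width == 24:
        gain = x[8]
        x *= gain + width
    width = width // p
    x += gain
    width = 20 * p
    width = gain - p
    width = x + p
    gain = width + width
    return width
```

Transformed code:
def build(width):
    if width == 24:
        gain = x[8]
        x *= gain + width
    width = width // 36
    x += gain
    width = 20 * 36
    width = gain - 36
    width = x + 36
    gain = width + width
    return width

8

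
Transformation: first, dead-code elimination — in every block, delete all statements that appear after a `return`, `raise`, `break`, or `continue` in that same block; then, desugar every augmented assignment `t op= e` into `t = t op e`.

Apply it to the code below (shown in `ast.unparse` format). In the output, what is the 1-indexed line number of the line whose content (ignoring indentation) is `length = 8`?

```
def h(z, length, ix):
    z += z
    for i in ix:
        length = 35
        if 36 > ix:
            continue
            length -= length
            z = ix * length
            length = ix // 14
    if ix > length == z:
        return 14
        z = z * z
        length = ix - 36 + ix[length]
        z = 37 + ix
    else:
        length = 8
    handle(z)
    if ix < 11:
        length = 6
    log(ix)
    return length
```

Transformed code:
def h(z, length, ix):
    z = z + z
    for i in ix:
        length = 35
        if 36 > ix:
            continue
    if ix > length == z:
        return 14
    else:
        length = 8
    handle(z)
    if ix < 11:
        length = 6
    log(ix)
    return length

10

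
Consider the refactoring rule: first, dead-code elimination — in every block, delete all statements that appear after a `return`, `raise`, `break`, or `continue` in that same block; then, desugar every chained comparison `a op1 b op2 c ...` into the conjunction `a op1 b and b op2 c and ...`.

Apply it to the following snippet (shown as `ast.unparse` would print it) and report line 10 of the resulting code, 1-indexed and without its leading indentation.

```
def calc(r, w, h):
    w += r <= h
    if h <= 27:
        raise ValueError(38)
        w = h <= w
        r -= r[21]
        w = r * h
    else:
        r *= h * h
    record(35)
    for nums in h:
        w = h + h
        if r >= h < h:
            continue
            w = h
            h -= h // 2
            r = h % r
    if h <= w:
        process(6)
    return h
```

Transformed code:
def calc(r, w, h):
    w += r <= h
    if h <= 27:
        raise ValueError(38)
    else:
        r *= h * h
    record(35)
    for nums in h:
        w = h + h
        if r >= h and h < h:
            continue
    if h <= w:
        process(6)
    return h

if r >= h and h < h:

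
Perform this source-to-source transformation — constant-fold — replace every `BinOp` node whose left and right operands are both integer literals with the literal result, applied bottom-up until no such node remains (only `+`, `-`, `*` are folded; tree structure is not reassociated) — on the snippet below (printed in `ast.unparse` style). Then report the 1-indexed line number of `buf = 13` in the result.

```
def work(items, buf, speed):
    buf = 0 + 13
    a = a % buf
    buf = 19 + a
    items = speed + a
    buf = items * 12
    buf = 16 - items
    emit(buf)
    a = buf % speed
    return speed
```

2

Transformed code:
def work(items, buf, speed):
    buf = 13
    a = a % buf
    buf = 19 + a
    items = speed + a
    buf = items * 12
    buf = 16 - items
    emit(buf)
    a = buf % speed
    return speed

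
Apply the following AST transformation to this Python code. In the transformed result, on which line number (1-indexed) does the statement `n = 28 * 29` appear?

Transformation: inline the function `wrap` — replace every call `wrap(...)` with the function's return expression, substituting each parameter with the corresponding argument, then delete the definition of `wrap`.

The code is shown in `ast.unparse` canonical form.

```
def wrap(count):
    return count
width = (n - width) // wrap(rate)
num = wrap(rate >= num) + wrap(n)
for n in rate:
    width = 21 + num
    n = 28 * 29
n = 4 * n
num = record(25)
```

5

Transformed code:
width = (n - width) // rate
num = (rate >= num) + n
for n in rate:
    width = 21 + num
    n = 28 * 29
n = 4 * n
num = record(25)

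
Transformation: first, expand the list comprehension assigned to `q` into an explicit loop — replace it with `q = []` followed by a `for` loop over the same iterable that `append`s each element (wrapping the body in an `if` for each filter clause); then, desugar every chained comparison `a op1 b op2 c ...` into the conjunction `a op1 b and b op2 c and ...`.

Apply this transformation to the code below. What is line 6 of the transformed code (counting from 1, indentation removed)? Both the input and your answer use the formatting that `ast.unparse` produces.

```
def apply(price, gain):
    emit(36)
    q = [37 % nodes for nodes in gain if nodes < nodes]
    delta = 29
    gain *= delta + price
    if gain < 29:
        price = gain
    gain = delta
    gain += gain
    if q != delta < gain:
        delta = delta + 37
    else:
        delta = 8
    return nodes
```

Transformed code:
def apply(price, gain):
    emit(36)
    q = []
    for nodes in gain:
        if nodes < nodes:
            q.append(37 % nodes)
    delta = 29
    gain *= delta + price
    if gain < 29:
        price = gain
    gain = delta
    gain += gain
    if q != delta and delta < gain:
        delta = delta + 37
    else:
        delta = 8
    return nodes

q.append(37 % nodes)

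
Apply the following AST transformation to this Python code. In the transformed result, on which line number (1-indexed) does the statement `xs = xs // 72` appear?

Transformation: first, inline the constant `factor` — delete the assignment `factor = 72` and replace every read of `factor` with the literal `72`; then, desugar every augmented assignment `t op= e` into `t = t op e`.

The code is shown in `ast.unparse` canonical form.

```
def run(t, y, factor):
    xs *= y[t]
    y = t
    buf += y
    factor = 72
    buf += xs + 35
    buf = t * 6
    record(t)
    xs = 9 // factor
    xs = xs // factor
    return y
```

Transformed code:
def run(t, y, factor):
    xs = xs * y[t]
    y = t
    buf = buf + y
    buf = buf + (xs + 35)
    buf = t * 6
    record(t)
    xs = 9 // 72
    xs = xs // 72
    return y

9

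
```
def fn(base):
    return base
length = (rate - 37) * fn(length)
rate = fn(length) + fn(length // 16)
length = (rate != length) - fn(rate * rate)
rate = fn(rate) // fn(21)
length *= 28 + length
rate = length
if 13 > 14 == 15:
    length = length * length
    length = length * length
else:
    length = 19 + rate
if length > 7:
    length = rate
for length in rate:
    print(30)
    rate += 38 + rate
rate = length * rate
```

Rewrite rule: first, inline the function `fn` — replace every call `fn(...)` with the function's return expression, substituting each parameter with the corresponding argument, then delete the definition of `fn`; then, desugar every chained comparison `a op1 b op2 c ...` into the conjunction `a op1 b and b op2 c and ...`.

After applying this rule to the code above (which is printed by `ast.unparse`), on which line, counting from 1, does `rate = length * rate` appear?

17

Transformed code:
length = (rate - 37) * length
rate = length + length // 16
length = (rate != length) - rate * rate
rate = rate // 21
length *= 28 + length
rate = length
if 13 > 14 and 14 == 15:
    length = length * length
    length = length * length
else:
    length = 19 + rate
if length > 7:
    length = rate
for length in rate:
    print(30)
    rate += 38 + rate
rate = length * rate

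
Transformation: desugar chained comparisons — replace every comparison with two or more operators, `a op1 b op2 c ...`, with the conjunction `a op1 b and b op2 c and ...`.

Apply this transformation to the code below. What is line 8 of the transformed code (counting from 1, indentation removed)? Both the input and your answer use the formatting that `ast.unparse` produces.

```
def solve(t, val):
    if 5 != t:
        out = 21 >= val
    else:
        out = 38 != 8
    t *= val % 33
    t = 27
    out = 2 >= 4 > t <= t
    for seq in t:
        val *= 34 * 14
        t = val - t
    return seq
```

Transformed code:
def solve(t, val):
    if 5 != t:
        out = 21 >= val
    else:
        out = 38 != 8
    t *= val % 33
    t = 27
    out = 2 >= 4 and 4 > t and (t <= t)
    for seq in t:
        val *= 34 * 14
        t = val - t
    return seq

out = 2 >= 4 and 4 > t and (t <= t)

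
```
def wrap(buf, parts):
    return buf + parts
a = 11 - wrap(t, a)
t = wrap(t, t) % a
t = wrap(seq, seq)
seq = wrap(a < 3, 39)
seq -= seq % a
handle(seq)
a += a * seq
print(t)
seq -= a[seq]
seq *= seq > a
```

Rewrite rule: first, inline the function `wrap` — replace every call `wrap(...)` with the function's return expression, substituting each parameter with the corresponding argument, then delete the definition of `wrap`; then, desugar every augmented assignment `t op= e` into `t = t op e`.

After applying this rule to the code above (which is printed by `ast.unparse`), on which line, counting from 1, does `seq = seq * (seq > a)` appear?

Transformed code:
a = 11 - (t + a)
t = (t + t) % a
t = seq + seq
seq = (a < 3) + 39
seq = seq - seq % a
handle(seq)
a = a + a * seq
print(t)
seq = seq - a[seq]
seq = seq * (seq > a)

10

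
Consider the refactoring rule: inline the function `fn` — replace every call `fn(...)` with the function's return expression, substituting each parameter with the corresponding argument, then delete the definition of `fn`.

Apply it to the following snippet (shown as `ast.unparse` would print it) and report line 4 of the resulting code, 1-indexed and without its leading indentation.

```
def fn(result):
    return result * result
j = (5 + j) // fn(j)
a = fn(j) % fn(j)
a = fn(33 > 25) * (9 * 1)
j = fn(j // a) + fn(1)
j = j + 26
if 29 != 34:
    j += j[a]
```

j = j // a * (j // a) + 1 * 1

Transformed code:
j = (5 + j) // (j * j)
a = j * j % (j * j)
a = (33 > 25) * (33 > 25) * (9 * 1)
j = j // a * (j // a) + 1 * 1
j = j + 26
if 29 != 34:
    j += j[a]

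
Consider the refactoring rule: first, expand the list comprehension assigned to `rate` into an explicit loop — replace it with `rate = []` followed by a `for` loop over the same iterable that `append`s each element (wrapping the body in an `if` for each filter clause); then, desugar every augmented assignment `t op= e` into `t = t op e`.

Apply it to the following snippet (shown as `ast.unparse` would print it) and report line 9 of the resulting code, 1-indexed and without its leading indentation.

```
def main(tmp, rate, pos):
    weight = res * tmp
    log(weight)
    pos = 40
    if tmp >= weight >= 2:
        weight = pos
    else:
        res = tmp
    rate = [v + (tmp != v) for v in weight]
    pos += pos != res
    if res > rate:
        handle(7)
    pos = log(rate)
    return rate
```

Transformed code:
def main(tmp, rate, pos):
    weight = res * tmp
    log(weight)
    pos = 40
    if tmp >= weight >= 2:
        weight = pos
    else:
        res = tmp
    rate = []
    for v in weight:
        rate.append(v + (tmp != v))
    pos = pos + (pos != res)
    if res > rate:
        handle(7)
    pos = log(rate)
    return rate

rate = []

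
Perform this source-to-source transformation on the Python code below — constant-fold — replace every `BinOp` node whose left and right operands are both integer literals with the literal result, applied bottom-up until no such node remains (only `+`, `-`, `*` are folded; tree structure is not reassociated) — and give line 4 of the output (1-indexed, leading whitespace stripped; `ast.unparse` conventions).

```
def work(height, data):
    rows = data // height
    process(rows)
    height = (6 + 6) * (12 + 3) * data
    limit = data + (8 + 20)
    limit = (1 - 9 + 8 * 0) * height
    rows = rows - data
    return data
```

Transformed code:
def work(height, data):
    rows = data // height
    process(rows)
    height = 180 * data
    limit = data + 28
    limit = -8 * height
    rows = rows - data
    return data

height = 180 * data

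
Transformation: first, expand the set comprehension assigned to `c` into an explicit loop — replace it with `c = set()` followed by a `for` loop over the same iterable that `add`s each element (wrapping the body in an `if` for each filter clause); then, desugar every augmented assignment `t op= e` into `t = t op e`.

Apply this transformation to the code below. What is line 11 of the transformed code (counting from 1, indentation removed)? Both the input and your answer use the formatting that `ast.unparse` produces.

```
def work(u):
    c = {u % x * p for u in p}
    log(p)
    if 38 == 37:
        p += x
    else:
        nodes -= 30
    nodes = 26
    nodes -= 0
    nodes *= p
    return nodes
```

Transformed code:
def work(u):
    c = set()
    for u in p:
        c.add(u % x * p)
    log(p)
    if 38 == 37:
        p = p + x
    else:
        nodes = nodes - 30
    nodes = 26
    nodes = nodes - 0
    nodes = nodes * p
    return nodes

nodes = nodes - 0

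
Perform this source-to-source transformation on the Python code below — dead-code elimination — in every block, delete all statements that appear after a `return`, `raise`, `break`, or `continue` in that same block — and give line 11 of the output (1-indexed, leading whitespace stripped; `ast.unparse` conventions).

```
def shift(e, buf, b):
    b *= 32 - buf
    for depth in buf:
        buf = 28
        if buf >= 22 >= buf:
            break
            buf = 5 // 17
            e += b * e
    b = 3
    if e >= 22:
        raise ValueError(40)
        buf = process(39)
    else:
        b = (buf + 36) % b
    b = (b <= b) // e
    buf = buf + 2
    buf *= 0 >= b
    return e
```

Transformed code:
def shift(e, buf, b):
    b *= 32 - buf
    for depth in buf:
        buf = 28
        if buf >= 22 >= buf:
            break
    b = 3
    if e >= 22:
        raise ValueError(40)
    else:
        b = (buf + 36) % b
    b = (b <= b) // e
    buf = buf + 2
    buf *= 0 >= b
    return e

b = (buf + 36) % b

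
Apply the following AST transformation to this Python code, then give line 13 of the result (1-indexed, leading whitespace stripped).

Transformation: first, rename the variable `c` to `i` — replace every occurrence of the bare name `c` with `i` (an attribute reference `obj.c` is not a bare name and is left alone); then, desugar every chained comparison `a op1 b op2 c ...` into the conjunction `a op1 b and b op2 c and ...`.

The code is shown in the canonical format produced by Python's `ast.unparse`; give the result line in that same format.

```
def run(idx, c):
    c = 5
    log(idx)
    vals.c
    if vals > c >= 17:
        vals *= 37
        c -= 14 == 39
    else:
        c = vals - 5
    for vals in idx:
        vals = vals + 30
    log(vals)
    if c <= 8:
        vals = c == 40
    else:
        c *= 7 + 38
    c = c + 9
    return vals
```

Transformed code:
def run(idx, i):
    i = 5
    log(idx)
    vals.c
    if vals > i and i >= 17:
        vals *= 37
        i -= 14 == 39
    else:
        i = vals - 5
    for vals in idx:
        vals = vals + 30
    log(vals)
    if i <= 8:
        vals = i == 40
    else:
        i *= 7 + 38
    i = i + 9
    return vals

if i <= 8:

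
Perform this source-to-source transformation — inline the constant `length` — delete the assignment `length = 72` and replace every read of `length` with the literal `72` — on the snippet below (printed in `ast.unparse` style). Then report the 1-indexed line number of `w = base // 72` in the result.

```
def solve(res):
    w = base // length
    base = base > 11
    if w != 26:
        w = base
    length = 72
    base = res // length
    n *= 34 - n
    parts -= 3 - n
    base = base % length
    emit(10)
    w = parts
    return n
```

Transformed code:
def solve(res):
    w = base // 72
    base = base > 11
    if w != 26:
        w = base
    base = res // 72
    n *= 34 - n
    parts -= 3 - n
    base = base % 72
    emit(10)
    w = parts
    return n

2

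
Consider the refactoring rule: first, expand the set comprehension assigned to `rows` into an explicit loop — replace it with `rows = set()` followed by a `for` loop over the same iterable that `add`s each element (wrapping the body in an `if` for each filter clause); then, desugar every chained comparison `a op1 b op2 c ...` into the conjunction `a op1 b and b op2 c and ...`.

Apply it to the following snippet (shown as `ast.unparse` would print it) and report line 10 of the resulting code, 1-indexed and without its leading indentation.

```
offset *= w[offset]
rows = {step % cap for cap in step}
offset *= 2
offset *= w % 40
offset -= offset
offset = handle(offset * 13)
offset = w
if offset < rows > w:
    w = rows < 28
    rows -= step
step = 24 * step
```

Transformed code:
offset *= w[offset]
rows = set()
for cap in step:
    rows.add(step % cap)
offset *= 2
offset *= w % 40
offset -= offset
offset = handle(offset * 13)
offset = w
if offset < rows and rows > w:
    w = rows < 28
    rows -= step
step = 24 * step

if offset < rows and rows > w:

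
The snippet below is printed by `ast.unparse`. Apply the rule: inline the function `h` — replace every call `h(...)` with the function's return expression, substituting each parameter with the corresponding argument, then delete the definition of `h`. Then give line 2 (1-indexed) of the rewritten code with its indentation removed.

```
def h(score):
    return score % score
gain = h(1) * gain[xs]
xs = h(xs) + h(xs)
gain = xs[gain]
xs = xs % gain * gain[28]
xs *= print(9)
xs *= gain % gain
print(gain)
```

Transformed code:
gain = 1 % 1 * gain[xs]
xs = xs % xs + xs % xs
gain = xs[gain]
xs = xs % gain * gain[28]
xs *= print(9)
xs *= gain % gain
print(gain)

xs = xs % xs + xs % xs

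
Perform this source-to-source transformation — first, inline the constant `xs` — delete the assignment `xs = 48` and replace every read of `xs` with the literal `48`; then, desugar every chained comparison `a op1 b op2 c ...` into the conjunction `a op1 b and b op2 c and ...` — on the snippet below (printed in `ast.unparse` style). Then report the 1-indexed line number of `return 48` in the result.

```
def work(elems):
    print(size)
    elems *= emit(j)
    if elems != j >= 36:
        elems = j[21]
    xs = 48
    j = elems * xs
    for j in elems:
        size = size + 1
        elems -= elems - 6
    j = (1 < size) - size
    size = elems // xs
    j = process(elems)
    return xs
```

Transformed code:
def work(elems):
    print(size)
    elems *= emit(j)
    if elems != j and j >= 36:
        elems = j[21]
    j = elems * 48
    for j in elems:
        size = size + 1
        elems -= elems - 6
    j = (1 < size) - size
    size = elems // 48
    j = process(elems)
    return 48

13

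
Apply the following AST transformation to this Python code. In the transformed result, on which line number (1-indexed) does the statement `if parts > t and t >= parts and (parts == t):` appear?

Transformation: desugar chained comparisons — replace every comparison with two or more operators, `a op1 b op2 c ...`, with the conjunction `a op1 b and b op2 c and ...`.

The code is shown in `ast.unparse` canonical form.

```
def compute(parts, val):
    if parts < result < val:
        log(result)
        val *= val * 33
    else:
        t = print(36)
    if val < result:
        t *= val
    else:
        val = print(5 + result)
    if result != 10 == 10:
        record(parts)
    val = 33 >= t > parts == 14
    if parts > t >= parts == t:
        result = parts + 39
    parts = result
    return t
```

14

Transformed code:
def compute(parts, val):
    if parts < result and result < val:
        log(result)
        val *= val * 33
    else:
        t = print(36)
    if val < result:
        t *= val
    else:
        val = print(5 + result)
    if result != 10 and 10 == 10:
        record(parts)
    val = 33 >= t and t > parts and (parts == 14)
    if parts > t and t >= parts and (parts == t):
        result = parts + 39
    parts = result
    return t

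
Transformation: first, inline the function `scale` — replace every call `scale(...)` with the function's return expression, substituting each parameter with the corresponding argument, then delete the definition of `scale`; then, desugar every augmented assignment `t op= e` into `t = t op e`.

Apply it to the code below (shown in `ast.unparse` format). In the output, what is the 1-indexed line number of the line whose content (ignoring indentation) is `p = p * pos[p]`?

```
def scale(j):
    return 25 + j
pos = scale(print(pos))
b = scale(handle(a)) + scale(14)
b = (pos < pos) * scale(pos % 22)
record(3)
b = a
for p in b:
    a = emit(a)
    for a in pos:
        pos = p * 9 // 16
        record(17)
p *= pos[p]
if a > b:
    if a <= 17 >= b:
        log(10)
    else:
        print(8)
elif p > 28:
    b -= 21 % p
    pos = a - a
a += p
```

11

Transformed code:
pos = 25 + print(pos)
b = 25 + handle(a) + (25 + 14)
b = (pos < pos) * (25 + pos % 22)
record(3)
b = a
for p in b:
    a = emit(a)
    for a in pos:
        pos = p * 9 // 16
        record(17)
p = p * pos[p]
if a > b:
    if a <= 17 >= b:
        log(10)
    else:
        print(8)
elif p > 28:
    b = b - 21 % p
    pos = a - a
a = a + p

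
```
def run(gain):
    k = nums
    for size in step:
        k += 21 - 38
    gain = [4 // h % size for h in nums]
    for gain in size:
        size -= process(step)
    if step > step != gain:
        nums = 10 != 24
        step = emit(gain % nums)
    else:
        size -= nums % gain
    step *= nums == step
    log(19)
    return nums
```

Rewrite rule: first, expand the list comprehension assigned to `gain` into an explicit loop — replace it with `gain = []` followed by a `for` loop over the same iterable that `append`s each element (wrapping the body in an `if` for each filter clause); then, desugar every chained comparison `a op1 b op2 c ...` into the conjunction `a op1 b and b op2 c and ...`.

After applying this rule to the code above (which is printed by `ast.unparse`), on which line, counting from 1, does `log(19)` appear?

Transformed code:
def run(gain):
    k = nums
    for size in step:
        k += 21 - 38
    gain = []
    for h in nums:
        gain.append(4 // h % size)
    for gain in size:
        size -= process(step)
    if step > step and step != gain:
        nums = 10 != 24
        step = emit(gain % nums)
    else:
        size -= nums % gain
    step *= nums == step
    log(19)
    return nums

16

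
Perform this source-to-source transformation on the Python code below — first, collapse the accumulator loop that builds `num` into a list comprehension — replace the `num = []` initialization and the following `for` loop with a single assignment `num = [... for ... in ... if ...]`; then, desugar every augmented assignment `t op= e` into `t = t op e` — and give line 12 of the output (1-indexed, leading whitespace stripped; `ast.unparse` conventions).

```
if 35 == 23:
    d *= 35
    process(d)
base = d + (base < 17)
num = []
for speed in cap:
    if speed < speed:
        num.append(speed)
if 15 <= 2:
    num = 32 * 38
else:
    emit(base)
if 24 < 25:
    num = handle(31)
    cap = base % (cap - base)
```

Transformed code:
if 35 == 23:
    d = d * 35
    process(d)
base = d + (base < 17)
num = [speed for speed in cap if speed < speed]
if 15 <= 2:
    num = 32 * 38
else:
    emit(base)
if 24 < 25:
    num = handle(31)
    cap = base % (cap - base)

cap = base % (cap - base)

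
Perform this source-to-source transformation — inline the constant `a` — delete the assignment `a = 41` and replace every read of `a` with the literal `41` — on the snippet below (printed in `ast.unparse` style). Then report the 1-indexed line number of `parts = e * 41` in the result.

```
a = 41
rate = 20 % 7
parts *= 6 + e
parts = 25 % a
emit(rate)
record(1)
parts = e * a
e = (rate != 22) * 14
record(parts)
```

6

Transformed code:
rate = 20 % 7
parts *= 6 + e
parts = 25 % 41
emit(rate)
record(1)
parts = e * 41
e = (rate != 22) * 14
record(parts)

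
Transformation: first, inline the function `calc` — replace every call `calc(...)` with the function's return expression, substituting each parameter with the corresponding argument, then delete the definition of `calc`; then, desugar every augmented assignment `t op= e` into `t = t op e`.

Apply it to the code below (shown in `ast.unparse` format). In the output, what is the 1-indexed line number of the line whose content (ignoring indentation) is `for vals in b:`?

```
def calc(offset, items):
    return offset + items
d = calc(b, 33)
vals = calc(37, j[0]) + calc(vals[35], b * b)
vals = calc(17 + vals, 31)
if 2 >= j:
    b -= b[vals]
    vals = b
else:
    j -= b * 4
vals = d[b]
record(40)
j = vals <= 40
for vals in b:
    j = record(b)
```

Transformed code:
d = b + 33
vals = 37 + j[0] + (vals[35] + b * b)
vals = 17 + vals + 31
if 2 >= j:
    b = b - b[vals]
    vals = b
else:
    j = j - b * 4
vals = d[b]
record(40)
j = vals <= 40
for vals in b:
    j = record(b)

12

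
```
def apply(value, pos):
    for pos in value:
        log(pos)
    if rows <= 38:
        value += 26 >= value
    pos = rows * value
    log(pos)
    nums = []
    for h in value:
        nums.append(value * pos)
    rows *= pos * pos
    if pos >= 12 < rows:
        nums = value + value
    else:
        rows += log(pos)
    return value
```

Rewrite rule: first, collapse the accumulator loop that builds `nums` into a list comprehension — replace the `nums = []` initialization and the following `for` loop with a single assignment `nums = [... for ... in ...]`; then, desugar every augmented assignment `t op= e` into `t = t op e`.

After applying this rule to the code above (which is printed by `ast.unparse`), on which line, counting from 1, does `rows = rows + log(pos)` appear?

13

Transformed code:
def apply(value, pos):
    for pos in value:
        log(pos)
    if rows <= 38:
        value = value + (26 >= value)
    pos = rows * value
    log(pos)
    nums = [value * pos for h in value]
    rows = rows * (pos * pos)
    if pos >= 12 < rows:
        nums = value + value
    else:
        rows = rows + log(pos)
    return value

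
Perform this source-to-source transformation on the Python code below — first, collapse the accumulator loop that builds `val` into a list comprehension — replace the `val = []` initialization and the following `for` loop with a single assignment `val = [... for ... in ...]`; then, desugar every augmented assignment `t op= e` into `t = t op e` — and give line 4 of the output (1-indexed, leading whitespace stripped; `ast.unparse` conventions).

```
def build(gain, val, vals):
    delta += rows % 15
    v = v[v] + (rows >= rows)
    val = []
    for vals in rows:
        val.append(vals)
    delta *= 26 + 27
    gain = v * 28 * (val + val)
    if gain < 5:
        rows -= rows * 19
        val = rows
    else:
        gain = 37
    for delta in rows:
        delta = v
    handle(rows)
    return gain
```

val = [vals for vals in rows]

Transformed code:
def build(gain, val, vals):
    delta = delta + rows % 15
    v = v[v] + (rows >= rows)
    val = [vals for vals in rows]
    delta = delta * (26 + 27)
    gain = v * 28 * (val + val)
    if gain < 5:
        rows = rows - rows * 19
        val = rows
    else:
        gain = 37
    for delta in rows:
        delta = v
    handle(rows)
    return gain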